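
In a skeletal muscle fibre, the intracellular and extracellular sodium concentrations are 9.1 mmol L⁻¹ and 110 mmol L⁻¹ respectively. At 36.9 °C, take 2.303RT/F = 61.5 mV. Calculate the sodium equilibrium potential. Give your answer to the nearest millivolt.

E = (61.5/z) · log₁₀([Na⁺]_out/[Na⁺]_in) with z = +1.
= (61.5/1) · log₁₀(110/9.1) = 61.50 · log₁₀(12.09)
= 61.50 · (1.0824) = 66.56 mV

67 mV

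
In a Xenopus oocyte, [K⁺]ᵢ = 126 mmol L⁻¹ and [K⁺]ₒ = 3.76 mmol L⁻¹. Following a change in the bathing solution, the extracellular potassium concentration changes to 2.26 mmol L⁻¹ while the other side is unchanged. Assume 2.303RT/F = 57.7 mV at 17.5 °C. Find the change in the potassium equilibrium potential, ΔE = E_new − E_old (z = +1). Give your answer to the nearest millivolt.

-13 mV

E_old = (57.7/1)·log₁₀(3.76/126) = -88.00 mV
E_new = (57.7/1)·log₁₀(2.26/126) = -100.76 mV
ΔE = -100.76 − (-88.00) = -12.76 mV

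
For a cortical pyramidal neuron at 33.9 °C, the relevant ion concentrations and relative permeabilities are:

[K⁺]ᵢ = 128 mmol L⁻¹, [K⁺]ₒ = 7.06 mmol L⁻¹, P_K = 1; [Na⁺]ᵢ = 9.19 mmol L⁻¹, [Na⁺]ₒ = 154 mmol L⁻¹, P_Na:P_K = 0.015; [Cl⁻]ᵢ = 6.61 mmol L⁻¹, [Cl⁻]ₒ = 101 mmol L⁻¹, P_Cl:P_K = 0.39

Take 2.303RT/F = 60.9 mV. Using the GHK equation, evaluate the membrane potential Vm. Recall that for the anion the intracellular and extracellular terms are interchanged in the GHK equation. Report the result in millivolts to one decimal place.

Vm = 60.9 · log₁₀[(Σ P·[cation]ₒ + Σ P·[anion]ᵢ) / (Σ P·[cation]ᵢ + Σ P·[anion]ₒ)]
Numerator = 1×7.06 + 0.015×154 + 0.39×6.61 = 11.95
Denominator = 1×128 + 0.015×9.19 + 0.39×101 = 167.5
Vm = 60.9 · log₁₀(0.071319) = 60.9 × (-1.1468) = -69.84 mV

-69.8 mV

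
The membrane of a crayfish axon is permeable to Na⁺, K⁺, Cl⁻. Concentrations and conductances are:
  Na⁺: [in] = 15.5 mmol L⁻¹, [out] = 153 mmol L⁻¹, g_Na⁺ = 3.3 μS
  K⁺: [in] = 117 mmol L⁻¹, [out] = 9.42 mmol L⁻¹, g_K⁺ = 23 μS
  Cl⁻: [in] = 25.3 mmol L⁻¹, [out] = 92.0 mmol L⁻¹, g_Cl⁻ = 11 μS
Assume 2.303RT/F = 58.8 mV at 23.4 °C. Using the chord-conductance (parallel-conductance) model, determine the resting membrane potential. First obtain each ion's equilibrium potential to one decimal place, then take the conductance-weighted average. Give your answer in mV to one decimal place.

-44.2 mV

E_Na⁺ = (58.8/1)·log₁₀(153/15.5) = 58.5 mV
E_K⁺ = (58.8/1)·log₁₀(9.42/117) = -64.3 mV
E_Cl⁻ = (58.8/-1)·log₁₀(92.0/25.3) = -33.0 mV
Vm = (Σ gᵢEᵢ)/(Σ gᵢ) = (3.3·58.5 + 23·-64.3 + 11·-33.0) / (3.3 + 23 + 11)
= -1648.85 / 37.3 = -44.21 mV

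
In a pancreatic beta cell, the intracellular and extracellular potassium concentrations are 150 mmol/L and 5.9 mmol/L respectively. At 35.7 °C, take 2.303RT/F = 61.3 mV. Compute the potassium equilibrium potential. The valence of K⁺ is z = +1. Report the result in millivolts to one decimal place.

-86.1 mV

E = (61.3/z) · log₁₀([K⁺]_out/[K⁺]_in) with z = +1.
= (61.3/1) · log₁₀(5.9/150) = 61.30 · log₁₀(0.03933)
= 61.30 · (-1.4052) = -86.14 mV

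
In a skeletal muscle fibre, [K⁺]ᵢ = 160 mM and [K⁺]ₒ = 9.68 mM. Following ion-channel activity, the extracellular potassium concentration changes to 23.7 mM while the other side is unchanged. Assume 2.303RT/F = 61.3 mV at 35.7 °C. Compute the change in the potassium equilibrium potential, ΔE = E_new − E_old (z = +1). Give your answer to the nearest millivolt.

24 mV

E_old = (61.3/1)·log₁₀(9.68/160) = -74.68 mV
E_new = (61.3/1)·log₁₀(23.7/160) = -50.84 mV
ΔE = -50.84 − (-74.68) = 23.84 mV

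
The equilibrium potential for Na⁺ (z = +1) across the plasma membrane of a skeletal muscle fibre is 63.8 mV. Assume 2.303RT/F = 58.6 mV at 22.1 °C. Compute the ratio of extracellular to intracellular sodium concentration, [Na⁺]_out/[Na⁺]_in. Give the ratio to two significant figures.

log₁₀([out]/[in]) = E·z/(58.6) = 63.8 × 1 / 58.6 = 1.0887
[out]/[in] = 10^(1.0887) = 12.27

12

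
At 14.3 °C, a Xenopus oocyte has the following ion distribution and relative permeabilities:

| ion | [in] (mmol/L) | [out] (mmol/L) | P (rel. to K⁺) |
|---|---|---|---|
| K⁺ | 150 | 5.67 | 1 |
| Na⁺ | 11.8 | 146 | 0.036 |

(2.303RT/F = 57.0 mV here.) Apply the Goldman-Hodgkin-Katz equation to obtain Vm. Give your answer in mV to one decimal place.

-64.9 mV

Vm = 57.0 · log₁₀[(Σ P·[cation]ₒ + Σ P·[anion]ᵢ) / (Σ P·[cation]ᵢ + Σ P·[anion]ₒ)]
Numerator = 1×5.67 + 0.036×146 = 10.93
Denominator = 1×150 + 0.036×11.8 = 150.4
Vm = 57.0 · log₁₀(0.072634) = 57.0 × (-1.1389) = -64.91 mV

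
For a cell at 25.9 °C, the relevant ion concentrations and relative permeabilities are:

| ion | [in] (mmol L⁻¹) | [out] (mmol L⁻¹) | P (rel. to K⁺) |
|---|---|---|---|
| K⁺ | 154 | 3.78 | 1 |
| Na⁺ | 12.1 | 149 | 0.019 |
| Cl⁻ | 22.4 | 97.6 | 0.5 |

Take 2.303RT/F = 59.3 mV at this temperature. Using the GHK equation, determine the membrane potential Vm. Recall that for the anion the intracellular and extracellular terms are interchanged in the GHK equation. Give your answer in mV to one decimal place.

Vm = 59.3 · log₁₀[(Σ P·[cation]ₒ + Σ P·[anion]ᵢ) / (Σ P·[cation]ᵢ + Σ P·[anion]ₒ)]
Numerator = 1×3.78 + 0.019×149 + 0.5×22.4 = 17.81
Denominator = 1×154 + 0.019×12.1 + 0.5×97.6 = 203
Vm = 59.3 · log₁₀(0.087726) = 59.3 × (-1.0569) = -62.67 mV

-62.7 mV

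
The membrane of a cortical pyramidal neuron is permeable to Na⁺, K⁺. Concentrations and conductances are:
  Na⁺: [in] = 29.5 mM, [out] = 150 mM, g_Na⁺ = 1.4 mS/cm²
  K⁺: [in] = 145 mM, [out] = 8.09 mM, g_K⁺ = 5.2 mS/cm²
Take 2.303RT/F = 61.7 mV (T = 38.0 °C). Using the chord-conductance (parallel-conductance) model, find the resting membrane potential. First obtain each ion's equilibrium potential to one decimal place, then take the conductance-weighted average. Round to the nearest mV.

-52 mV

E_Na⁺ = (61.7/1)·log₁₀(150/29.5) = 43.6 mV
E_K⁺ = (61.7/1)·log₁₀(8.09/145) = -77.3 mV
Vm = (Σ gᵢEᵢ)/(Σ gᵢ) = (1.4·43.6 + 5.2·-77.3) / (1.4 + 5.2)
= -340.92 / 6.6 = -51.65 mV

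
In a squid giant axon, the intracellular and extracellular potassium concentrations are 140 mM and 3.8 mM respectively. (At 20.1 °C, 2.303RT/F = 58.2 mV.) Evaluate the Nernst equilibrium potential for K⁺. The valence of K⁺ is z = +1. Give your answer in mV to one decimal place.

-91.2 mV

E = (58.2/z) · log₁₀([K⁺]_out/[K⁺]_in) with z = +1.
= (58.2/1) · log₁₀(3.8/140) = 58.20 · log₁₀(0.02714)
= 58.20 · (-1.5663) = -91.16 mV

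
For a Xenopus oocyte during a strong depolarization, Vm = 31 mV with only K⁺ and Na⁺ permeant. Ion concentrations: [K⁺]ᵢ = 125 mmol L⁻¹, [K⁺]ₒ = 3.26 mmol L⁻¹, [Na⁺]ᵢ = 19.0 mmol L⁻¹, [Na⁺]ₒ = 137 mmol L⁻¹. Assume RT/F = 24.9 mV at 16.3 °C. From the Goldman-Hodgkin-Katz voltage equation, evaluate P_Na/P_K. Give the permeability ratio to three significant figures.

Let α = P_Na/P_K. GHK: Vm = 24.9·ln[(Kₒ + α·Naₒ)/(Kᵢ + α·Naᵢ)].
e^(Vm/24.9) = e^(31.0/24.9) = 3.4729
So 3.4729·(Kᵢ + α·Naᵢ) = Kₒ + α·Naₒ → α = (3.4729·125.0 − 3.26) / (137.0 − 3.4729·19.0)
α = (434.1 − 3.26) / (137.0 − 65.98) = 430.8/71.02 = 6.067

6.07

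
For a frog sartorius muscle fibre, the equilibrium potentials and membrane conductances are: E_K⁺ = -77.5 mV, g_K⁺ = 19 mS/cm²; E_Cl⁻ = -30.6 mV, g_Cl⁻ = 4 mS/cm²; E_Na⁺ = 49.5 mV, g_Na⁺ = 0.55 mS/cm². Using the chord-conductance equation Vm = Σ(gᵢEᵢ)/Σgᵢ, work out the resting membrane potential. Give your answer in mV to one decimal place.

Σ gᵢEᵢ = 19·(-77.5) + 4·(-30.6) + 0.55·(49.5) = -1567.67
Σ gᵢ = 19 + 4 + 0.55 = 23.55
Vm = -1567.67 / 23.55 = -66.57 mV

-66.6 mV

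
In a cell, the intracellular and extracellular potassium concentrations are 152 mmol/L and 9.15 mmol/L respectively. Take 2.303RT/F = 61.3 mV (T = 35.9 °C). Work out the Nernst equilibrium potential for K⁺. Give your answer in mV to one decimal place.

E = (61.3/z) · log₁₀([K⁺]_out/[K⁺]_in) with z = +1.
= (61.3/1) · log₁₀(9.15/152) = 61.30 · log₁₀(0.0602)
= 61.30 · (-1.2204) = -74.81 mV

-74.8 mV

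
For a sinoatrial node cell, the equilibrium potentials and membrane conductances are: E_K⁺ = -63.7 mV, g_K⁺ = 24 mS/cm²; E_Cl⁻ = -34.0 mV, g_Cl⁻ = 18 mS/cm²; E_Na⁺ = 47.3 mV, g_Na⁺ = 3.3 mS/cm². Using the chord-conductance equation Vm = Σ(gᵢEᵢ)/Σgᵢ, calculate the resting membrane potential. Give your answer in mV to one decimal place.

Σ gᵢEᵢ = 24·(-63.7) + 18·(-34.0) + 3.3·(47.3) = -1984.71
Σ gᵢ = 24 + 18 + 3.3 = 45.3
Vm = -1984.71 / 45.3 = -43.81 mV

-43.8 mV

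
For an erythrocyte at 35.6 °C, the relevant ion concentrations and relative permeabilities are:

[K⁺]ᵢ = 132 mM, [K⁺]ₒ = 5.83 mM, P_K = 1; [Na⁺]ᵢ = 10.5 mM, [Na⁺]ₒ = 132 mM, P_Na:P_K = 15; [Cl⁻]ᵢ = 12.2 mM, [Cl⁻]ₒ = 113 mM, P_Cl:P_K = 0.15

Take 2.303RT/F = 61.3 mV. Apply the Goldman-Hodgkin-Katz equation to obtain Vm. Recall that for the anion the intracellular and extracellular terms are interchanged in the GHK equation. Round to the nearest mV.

Vm = 61.3 · log₁₀[(Σ P·[cation]ₒ + Σ P·[anion]ᵢ) / (Σ P·[cation]ᵢ + Σ P·[anion]ₒ)]
Numerator = 1×5.83 + 15×132 + 0.15×12.2 = 1988
Denominator = 1×132 + 15×10.5 + 0.15×113 = 306.4
Vm = 61.3 · log₁₀(6.4861) = 61.3 × (0.8120) = 49.77 mV

50 mV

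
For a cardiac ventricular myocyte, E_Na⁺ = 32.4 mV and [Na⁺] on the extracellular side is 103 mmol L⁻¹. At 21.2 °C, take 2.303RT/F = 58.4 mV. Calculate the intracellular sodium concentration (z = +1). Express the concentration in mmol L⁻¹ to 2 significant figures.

29 mmol L⁻¹

Nernst: E = (58.4/1) · log₁₀([out]/[in]), so log₁₀([out]/[in]) = 32.4 × 1 / 58.4 = 0.5548.
[out]/[in] = 10^(0.5548) = 3.588.
[in] = 103 / 3.588 = 28.71 mmol L⁻¹.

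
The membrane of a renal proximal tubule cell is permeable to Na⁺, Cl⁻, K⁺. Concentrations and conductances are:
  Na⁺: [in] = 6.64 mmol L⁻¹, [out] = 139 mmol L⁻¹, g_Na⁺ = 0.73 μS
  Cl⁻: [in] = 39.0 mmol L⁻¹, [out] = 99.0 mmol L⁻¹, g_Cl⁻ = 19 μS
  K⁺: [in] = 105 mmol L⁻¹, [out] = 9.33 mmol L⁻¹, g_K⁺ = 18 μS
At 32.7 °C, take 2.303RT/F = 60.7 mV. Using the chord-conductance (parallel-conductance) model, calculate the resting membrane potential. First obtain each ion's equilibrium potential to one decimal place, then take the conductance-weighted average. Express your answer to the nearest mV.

E_Na⁺ = (60.7/1)·log₁₀(139/6.64) = 80.2 mV
E_Cl⁻ = (60.7/-1)·log₁₀(99.0/39.0) = -24.6 mV
E_K⁺ = (60.7/1)·log₁₀(9.33/105) = -63.8 mV
Vm = (Σ gᵢEᵢ)/(Σ gᵢ) = (0.73·80.2 + 19·-24.6 + 18·-63.8) / (0.73 + 19 + 18)
= -1557.25 / 37.73 = -41.27 mV

-41 mV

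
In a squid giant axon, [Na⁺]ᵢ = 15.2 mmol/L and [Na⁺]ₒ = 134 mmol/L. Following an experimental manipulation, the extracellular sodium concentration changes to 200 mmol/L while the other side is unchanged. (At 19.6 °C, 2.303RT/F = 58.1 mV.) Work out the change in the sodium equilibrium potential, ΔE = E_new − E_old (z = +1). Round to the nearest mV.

E_old = (58.1/1)·log₁₀(134/15.2) = 54.92 mV
E_new = (58.1/1)·log₁₀(200/15.2) = 65.02 mV
ΔE = 65.02 − (54.92) = 10.11 mV

10 mV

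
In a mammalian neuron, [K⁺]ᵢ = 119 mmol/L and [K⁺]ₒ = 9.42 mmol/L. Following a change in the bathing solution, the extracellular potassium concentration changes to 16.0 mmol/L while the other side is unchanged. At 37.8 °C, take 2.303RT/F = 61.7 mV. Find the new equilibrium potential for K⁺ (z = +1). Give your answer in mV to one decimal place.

-53.8 mV

After the shift: [K⁺]_out = 16.0, [K⁺]_in = 119 mmol/L.
E_new = (61.7/1)·log₁₀(16.0/119) = 61.70 · (-0.8714) = -53.77 mV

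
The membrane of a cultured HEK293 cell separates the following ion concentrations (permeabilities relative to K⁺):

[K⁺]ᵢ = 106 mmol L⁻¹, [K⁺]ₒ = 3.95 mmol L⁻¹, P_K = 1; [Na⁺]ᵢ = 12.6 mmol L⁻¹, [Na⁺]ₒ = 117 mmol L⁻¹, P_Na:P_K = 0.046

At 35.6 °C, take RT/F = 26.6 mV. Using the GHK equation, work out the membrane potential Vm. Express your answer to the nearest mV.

-65 mV

Vm = 26.6 · ln[(Σ P·[cation]ₒ + Σ P·[anion]ᵢ) / (Σ P·[cation]ᵢ + Σ P·[anion]ₒ)]
Numerator = 1×3.95 + 0.046×117 = 9.332
Denominator = 1×106 + 0.046×12.6 = 106.6
Vm = 26.6 · ln(0.087559) = 26.6 × (-2.4354) = -64.78 mV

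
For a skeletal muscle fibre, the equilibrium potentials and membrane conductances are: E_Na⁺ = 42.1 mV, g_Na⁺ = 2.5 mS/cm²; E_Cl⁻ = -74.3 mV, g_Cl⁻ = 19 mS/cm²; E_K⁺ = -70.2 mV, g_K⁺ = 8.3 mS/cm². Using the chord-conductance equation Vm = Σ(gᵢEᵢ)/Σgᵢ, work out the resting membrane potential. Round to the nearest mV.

-63 mV

Σ gᵢEᵢ = 2.5·(42.1) + 19·(-74.3) + 8.3·(-70.2) = -1889.11
Σ gᵢ = 2.5 + 19 + 8.3 = 29.8
Vm = -1889.11 / 29.8 = -63.39 mV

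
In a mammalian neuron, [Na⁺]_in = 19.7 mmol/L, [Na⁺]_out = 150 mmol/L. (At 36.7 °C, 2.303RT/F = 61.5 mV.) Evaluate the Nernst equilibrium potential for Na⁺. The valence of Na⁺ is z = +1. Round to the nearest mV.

54 mV

E = (61.5/z) · log₁₀([Na⁺]_out/[Na⁺]_in) with z = +1.
= (61.5/1) · log₁₀(150/19.7) = 61.50 · log₁₀(7.614)
= 61.50 · (0.8816) = 54.22 mV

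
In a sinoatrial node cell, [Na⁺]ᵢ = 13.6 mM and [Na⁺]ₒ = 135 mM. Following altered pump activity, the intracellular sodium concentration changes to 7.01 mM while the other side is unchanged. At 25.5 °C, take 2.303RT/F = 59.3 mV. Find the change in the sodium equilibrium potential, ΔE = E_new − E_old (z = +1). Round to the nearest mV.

E_old = (59.3/1)·log₁₀(135/13.6) = 59.11 mV
E_new = (59.3/1)·log₁₀(135/7.01) = 76.18 mV
ΔE = 76.18 − (59.11) = 17.07 mV

17 mV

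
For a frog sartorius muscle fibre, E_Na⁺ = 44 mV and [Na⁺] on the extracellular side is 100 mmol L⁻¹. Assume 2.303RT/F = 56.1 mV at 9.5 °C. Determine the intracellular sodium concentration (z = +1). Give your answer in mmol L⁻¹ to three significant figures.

16.4 mmol L⁻¹

Nernst: E = (56.1/1) · log₁₀([out]/[in]), so log₁₀([out]/[in]) = 44.0 × 1 / 56.1 = 0.7843.
[out]/[in] = 10^(0.7843) = 6.086.
[in] = 100 / 6.086 = 16.43 mmol L⁻¹.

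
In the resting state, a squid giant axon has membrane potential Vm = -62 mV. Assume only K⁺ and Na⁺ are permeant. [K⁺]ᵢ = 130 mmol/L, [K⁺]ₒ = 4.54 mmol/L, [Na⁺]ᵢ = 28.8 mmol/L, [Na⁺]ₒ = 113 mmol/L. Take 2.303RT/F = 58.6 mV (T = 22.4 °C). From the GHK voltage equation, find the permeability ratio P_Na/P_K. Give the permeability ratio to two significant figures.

Let α = P_Na/P_K. GHK: Vm = 58.6·log₁₀[(Kₒ + α·Naₒ)/(Kᵢ + α·Naᵢ)].
10^(Vm/58.6) = 10^(-62.0/58.6) = 0.087494
So 0.087494·(Kᵢ + α·Naᵢ) = Kₒ + α·Naₒ → α = (0.087494·130.0 − 4.54) / (113.0 − 0.087494·28.8)
α = (11.37 − 4.54) / (113.0 − 2.52) = 6.834/110.5 = 0.06186

0.062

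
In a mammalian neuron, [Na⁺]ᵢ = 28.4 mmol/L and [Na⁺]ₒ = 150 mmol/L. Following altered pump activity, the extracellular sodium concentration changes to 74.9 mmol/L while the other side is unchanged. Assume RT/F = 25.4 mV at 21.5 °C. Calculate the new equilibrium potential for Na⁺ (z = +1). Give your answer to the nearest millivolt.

25 mV

After the shift: [Na⁺]_out = 74.9, [Na⁺]_in = 28.4 mmol/L.
E_new = (25.4/1)·ln(74.9/28.4) = 25.40 · (0.9698) = 24.63 mV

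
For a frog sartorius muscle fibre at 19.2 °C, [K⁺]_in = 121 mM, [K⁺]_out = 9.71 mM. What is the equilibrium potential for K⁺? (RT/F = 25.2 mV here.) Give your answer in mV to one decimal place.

E = (25.2/z) · ln([K⁺]_out/[K⁺]_in) with z = +1.
= (25.2/1) · ln(9.71/121) = 25.20 · ln(0.08025)
= 25.20 · (-2.5226) = -63.57 mV

-63.6 mV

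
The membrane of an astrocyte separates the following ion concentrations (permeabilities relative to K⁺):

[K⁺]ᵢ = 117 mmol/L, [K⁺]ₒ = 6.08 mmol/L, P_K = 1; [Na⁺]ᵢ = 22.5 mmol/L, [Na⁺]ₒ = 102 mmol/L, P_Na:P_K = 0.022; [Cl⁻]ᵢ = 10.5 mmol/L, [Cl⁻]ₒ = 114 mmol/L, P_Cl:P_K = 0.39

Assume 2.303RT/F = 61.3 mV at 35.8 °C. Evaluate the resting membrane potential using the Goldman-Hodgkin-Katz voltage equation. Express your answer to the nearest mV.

-68 mV

Vm = 61.3 · log₁₀[(Σ P·[cation]ₒ + Σ P·[anion]ᵢ) / (Σ P·[cation]ᵢ + Σ P·[anion]ₒ)]
Numerator = 1×6.08 + 0.022×102 + 0.39×10.5 = 12.42
Denominator = 1×117 + 0.022×22.5 + 0.39×114 = 162
Vm = 61.3 · log₁₀(0.076682) = 61.3 × (-1.1153) = -68.37 mV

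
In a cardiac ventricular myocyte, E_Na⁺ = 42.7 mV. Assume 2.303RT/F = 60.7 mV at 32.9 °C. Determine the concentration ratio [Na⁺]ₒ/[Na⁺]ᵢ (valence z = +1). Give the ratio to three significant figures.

5.05

log₁₀([out]/[in]) = E·z/(60.7) = 42.7 × 1 / 60.7 = 0.7035
[out]/[in] = 10^(0.7035) = 5.052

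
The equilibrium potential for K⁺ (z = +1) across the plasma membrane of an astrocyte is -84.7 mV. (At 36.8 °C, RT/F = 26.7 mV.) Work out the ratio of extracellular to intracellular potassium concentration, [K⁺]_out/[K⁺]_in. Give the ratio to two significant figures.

0.042

ln([out]/[in]) = E·z/(26.7) = -84.7 × 1 / 26.7 = -3.1723
[out]/[in] = e^(-3.1723) = 0.04191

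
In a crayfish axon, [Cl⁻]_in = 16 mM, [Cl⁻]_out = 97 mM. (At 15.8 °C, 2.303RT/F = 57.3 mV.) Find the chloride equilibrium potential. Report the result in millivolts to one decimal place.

E = (57.3/z) · log₁₀([Cl⁻]_out/[Cl⁻]_in) with z = -1.
For an anion, dividing by z = -1 reverses the sign.
= (57.3/-1) · log₁₀(97/16) = -57.30 · log₁₀(6.062)
= -57.30 · (0.7827) = -44.85 mV

-44.8 mV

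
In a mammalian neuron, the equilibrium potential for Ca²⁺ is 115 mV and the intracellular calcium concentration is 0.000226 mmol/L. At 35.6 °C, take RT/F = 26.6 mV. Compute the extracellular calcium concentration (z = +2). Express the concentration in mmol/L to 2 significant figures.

1.3 mmol/L

Nernst: E = (26.6/2) · ln([out]/[in]), so ln([out]/[in]) = 115.0 × 2 / 26.6 = 8.6466.
[out]/[in] = e^(8.6466) = 5691.
[out] = 5691 × 0.000226 = 1.286 mmol/L.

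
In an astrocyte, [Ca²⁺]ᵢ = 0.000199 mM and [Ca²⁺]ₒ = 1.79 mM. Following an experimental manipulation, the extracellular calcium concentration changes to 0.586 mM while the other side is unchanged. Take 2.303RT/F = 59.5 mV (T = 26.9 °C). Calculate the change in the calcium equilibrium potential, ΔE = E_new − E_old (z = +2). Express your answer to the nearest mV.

-14 mV

E_old = (59.5/2)·log₁₀(1.79/0.000199) = 117.63 mV
E_new = (59.5/2)·log₁₀(0.586/0.000199) = 103.20 mV
ΔE = 103.20 − (117.63) = -14.43 mV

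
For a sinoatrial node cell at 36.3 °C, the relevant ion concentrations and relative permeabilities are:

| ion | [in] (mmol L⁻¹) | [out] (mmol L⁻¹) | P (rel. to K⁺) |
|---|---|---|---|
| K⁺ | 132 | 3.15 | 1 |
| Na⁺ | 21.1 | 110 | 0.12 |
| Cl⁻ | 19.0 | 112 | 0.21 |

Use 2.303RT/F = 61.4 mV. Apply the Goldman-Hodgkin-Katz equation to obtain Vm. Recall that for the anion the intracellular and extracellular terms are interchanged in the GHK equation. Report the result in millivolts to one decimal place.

-54.7 mV

Vm = 61.4 · log₁₀[(Σ P·[cation]ₒ + Σ P·[anion]ᵢ) / (Σ P·[cation]ᵢ + Σ P·[anion]ₒ)]
Numerator = 1×3.15 + 0.12×110 + 0.21×19.0 = 20.34
Denominator = 1×132 + 0.12×21.1 + 0.21×112 = 158.1
Vm = 61.4 · log₁₀(0.12869) = 61.4 × (-0.8904) = -54.67 mV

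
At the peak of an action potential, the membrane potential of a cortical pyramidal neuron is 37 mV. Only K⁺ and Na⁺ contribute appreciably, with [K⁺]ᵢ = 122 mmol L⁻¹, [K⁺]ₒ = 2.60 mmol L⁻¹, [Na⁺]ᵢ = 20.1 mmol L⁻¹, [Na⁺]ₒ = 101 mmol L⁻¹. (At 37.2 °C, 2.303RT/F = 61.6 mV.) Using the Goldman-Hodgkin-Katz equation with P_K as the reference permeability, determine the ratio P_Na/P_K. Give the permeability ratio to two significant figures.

23

Let α = P_Na/P_K. GHK: Vm = 61.6·log₁₀[(Kₒ + α·Naₒ)/(Kᵢ + α·Naᵢ)].
10^(Vm/61.6) = 10^(37.0/61.6) = 3.987
So 3.987·(Kᵢ + α·Naᵢ) = Kₒ + α·Naₒ → α = (3.987·122.0 − 2.6) / (101.0 − 3.987·20.1)
α = (486.4 − 2.6) / (101.0 − 80.14) = 483.8/20.86 = 23.19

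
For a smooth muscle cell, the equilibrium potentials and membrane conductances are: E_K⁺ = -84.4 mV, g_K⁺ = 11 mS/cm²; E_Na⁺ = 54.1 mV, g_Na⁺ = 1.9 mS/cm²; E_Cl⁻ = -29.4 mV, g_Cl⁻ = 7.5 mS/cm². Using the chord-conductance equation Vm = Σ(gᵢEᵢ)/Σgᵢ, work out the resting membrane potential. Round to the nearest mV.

Σ gᵢEᵢ = 11·(-84.4) + 1.9·(54.1) + 7.5·(-29.4) = -1046.11
Σ gᵢ = 11 + 1.9 + 7.5 = 20.4
Vm = -1046.11 / 20.4 = -51.28 mV

-51 mV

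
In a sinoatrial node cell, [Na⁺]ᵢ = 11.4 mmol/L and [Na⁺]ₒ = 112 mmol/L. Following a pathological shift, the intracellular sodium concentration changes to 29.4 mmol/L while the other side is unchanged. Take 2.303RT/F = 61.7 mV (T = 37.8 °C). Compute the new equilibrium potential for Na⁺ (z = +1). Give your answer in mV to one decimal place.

After the shift: [Na⁺]_out = 112, [Na⁺]_in = 29.4 mmol/L.
E_new = (61.7/1)·log₁₀(112/29.4) = 61.70 · (0.5809) = 35.84 mV

35.8 mV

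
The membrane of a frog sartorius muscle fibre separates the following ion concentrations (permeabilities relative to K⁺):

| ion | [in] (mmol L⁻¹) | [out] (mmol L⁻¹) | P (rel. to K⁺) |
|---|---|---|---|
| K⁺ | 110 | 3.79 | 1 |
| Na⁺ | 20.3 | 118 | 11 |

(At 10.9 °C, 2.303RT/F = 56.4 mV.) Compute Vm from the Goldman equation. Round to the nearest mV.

Vm = 56.4 · log₁₀[(Σ P·[cation]ₒ + Σ P·[anion]ᵢ) / (Σ P·[cation]ᵢ + Σ P·[anion]ₒ)]
Numerator = 1×3.79 + 11×118 = 1302
Denominator = 1×110 + 11×20.3 = 333.3
Vm = 56.4 · log₁₀(3.9058) = 56.4 × (0.5917) = 33.37 mV

33 mV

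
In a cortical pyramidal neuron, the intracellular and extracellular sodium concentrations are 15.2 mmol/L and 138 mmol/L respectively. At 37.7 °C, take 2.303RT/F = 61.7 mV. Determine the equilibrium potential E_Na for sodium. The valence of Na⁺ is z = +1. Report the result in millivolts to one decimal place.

E = (61.7/z) · log₁₀([Na⁺]_out/[Na⁺]_in) with z = +1.
= (61.7/1) · log₁₀(138/15.2) = 61.70 · log₁₀(9.079)
= 61.70 · (0.9580) = 59.11 mV

59.1 mV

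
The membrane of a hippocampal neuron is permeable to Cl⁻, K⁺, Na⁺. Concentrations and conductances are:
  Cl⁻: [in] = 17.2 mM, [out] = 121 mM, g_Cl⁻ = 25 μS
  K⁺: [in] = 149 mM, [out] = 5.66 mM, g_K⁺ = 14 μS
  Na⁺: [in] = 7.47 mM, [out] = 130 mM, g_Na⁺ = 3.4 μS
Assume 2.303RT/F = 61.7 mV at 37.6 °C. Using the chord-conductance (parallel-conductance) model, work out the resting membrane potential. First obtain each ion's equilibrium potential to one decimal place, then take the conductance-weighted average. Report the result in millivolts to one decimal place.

-53.6 mV

E_Cl⁻ = (61.7/-1)·log₁₀(121/17.2) = -52.3 mV
E_K⁺ = (61.7/1)·log₁₀(5.66/149) = -87.6 mV
E_Na⁺ = (61.7/1)·log₁₀(130/7.47) = 76.5 mV
Vm = (Σ gᵢEᵢ)/(Σ gᵢ) = (25·-52.3 + 14·-87.6 + 3.4·76.5) / (25 + 14 + 3.4)
= -2273.80 / 42.4 = -53.63 mV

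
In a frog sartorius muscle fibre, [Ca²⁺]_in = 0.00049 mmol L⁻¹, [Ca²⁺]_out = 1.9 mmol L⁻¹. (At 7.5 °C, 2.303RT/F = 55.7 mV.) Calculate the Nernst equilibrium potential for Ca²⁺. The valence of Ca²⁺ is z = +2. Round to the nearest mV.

100 mV

E = (55.7/z) · log₁₀([Ca²⁺]_out/[Ca²⁺]_in) with z = +2.
= (55.7/2) · log₁₀(1.9/0.00049) = 27.85 · log₁₀(3878)
= 27.85 · (3.5886) = 99.94 mV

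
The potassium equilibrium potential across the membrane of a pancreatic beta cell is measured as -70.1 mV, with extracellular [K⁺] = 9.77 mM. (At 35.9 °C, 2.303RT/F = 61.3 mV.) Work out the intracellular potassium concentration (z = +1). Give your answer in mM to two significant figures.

Nernst: E = (61.3/1) · log₁₀([out]/[in]), so log₁₀([out]/[in]) = -70.1 × 1 / 61.3 = -1.1436.
[out]/[in] = 10^(-1.1436) = 0.07185.
[in] = 9.77 / 0.07185 = 136 mM.

140 mM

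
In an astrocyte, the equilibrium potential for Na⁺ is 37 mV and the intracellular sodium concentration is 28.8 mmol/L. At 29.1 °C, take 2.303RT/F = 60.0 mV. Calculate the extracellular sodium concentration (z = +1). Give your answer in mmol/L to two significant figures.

120 mmol/L

Nernst: E = (60.0/1) · log₁₀([out]/[in]), so log₁₀([out]/[in]) = 37.0 × 1 / 60.0 = 0.6167.
[out]/[in] = 10^(0.6167) = 4.137.
[out] = 4.137 × 28.8 = 119.1 mmol/L.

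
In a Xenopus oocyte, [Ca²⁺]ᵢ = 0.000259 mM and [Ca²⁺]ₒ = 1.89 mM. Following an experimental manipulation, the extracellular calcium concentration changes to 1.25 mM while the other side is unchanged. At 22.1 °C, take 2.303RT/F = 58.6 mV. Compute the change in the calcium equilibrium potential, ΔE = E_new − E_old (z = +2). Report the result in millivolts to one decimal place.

-5.3 mV

E_old = (58.6/2)·log₁₀(1.89/0.000259) = 113.19 mV
E_new = (58.6/2)·log₁₀(1.25/0.000259) = 107.93 mV
ΔE = 107.93 − (113.19) = -5.26 mV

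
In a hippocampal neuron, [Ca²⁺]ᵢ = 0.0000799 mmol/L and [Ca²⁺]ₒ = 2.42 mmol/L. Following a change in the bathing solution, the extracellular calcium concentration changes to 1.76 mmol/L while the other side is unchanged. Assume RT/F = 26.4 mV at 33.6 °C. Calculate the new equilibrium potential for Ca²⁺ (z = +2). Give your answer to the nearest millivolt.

132 mV

After the shift: [Ca²⁺]_out = 1.76, [Ca²⁺]_in = 0.0000799 mmol/L.
E_new = (26.4/2)·ln(1.76/0.0000799) = 13.20 · (10.0000) = 132.00 mV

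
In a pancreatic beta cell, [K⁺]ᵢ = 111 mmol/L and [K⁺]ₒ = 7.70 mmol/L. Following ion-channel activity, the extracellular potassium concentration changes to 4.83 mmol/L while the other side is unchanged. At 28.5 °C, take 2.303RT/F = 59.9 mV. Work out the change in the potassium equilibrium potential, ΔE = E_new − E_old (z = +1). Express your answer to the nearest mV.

-12 mV

E_old = (59.9/1)·log₁₀(7.70/111) = -69.41 mV
E_new = (59.9/1)·log₁₀(4.83/111) = -81.55 mV
ΔE = -81.55 − (-69.41) = -12.13 mV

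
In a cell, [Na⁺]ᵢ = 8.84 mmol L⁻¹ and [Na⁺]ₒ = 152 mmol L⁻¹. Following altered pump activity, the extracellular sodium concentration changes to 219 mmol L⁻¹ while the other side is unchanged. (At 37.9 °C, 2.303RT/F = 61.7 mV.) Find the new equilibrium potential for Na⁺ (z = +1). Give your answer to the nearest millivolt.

86 mV

After the shift: [Na⁺]_out = 219, [Na⁺]_in = 8.84 mmol L⁻¹.
E_new = (61.7/1)·log₁₀(219/8.84) = 61.70 · (1.3940) = 86.01 mV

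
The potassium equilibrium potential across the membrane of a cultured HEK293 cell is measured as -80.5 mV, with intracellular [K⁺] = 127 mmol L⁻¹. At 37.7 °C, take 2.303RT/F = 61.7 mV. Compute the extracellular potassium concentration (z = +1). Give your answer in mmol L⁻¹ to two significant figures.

6.3 mmol L⁻¹

Nernst: E = (61.7/1) · log₁₀([out]/[in]), so log₁₀([out]/[in]) = -80.5 × 1 / 61.7 = -1.3047.
[out]/[in] = 10^(-1.3047) = 0.04958.
[out] = 0.04958 × 127 = 6.297 mmol L⁻¹.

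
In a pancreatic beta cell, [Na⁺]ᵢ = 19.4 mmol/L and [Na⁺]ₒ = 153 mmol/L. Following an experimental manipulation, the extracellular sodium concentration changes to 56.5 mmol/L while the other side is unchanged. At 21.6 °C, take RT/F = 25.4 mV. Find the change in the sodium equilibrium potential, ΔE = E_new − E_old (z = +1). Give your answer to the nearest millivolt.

-25 mV

E_old = (25.4/1)·ln(153/19.4) = 52.46 mV
E_new = (25.4/1)·ln(56.5/19.4) = 27.15 mV
ΔE = 27.15 − (52.46) = -25.30 mV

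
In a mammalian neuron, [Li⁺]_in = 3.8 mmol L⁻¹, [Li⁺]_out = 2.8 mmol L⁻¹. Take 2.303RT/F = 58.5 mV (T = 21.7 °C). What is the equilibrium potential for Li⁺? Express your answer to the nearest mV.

-8 mV

E = (58.5/z) · log₁₀([Li⁺]_out/[Li⁺]_in) with z = +1.
= (58.5/1) · log₁₀(2.8/3.8) = 58.50 · log₁₀(0.7368)
= 58.50 · (-0.1326) = -7.76 mV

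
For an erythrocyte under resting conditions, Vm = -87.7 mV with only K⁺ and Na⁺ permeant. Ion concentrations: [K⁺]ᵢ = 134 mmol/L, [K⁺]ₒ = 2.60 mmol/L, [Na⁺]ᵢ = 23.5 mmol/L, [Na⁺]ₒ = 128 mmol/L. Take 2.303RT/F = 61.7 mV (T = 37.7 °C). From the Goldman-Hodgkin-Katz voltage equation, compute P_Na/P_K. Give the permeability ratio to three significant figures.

0.0195

Let α = P_Na/P_K. GHK: Vm = 61.7·log₁₀[(Kₒ + α·Naₒ)/(Kᵢ + α·Naᵢ)].
10^(Vm/61.7) = 10^(-87.7/61.7) = 0.037897
So 0.037897·(Kᵢ + α·Naᵢ) = Kₒ + α·Naₒ → α = (0.037897·134.0 − 2.6) / (128.0 − 0.037897·23.5)
α = (5.078 − 2.6) / (128.0 − 0.8906) = 2.478/127.1 = 0.0195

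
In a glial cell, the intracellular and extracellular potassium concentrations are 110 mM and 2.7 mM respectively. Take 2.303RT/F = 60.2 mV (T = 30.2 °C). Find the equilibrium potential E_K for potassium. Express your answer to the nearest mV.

E = (60.2/z) · log₁₀([K⁺]_out/[K⁺]_in) with z = +1.
= (60.2/1) · log₁₀(2.7/110) = 60.20 · log₁₀(0.02455)
= 60.20 · (-1.6100) = -96.92 mV

-97 mV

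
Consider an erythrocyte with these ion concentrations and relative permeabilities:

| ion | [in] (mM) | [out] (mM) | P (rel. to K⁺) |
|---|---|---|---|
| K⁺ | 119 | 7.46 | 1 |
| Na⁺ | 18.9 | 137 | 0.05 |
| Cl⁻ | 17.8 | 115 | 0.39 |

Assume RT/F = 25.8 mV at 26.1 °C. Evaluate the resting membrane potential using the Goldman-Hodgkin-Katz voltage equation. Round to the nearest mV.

-53 mV

Vm = 25.8 · ln[(Σ P·[cation]ₒ + Σ P·[anion]ᵢ) / (Σ P·[cation]ᵢ + Σ P·[anion]ₒ)]
Numerator = 1×7.46 + 0.05×137 + 0.39×17.8 = 21.25
Denominator = 1×119 + 0.05×18.9 + 0.39×115 = 164.8
Vm = 25.8 · ln(0.12896) = 25.8 × (-2.0483) = -52.84 mV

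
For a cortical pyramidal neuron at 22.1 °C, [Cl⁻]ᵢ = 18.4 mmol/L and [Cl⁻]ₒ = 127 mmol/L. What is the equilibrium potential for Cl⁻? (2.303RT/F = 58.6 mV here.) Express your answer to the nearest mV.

E = (58.6/z) · log₁₀([Cl⁻]_out/[Cl⁻]_in) with z = -1.
For an anion, dividing by z = -1 reverses the sign.
= (58.6/-1) · log₁₀(127/18.4) = -58.60 · log₁₀(6.902)
= -58.60 · (0.8390) = -49.16 mV

-49 mV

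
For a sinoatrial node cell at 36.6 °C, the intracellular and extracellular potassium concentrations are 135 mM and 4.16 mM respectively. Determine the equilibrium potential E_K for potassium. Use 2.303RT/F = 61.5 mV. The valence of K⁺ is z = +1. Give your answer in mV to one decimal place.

E = (61.5/z) · log₁₀([K⁺]_out/[K⁺]_in) with z = +1.
= (61.5/1) · log₁₀(4.16/135) = 61.50 · log₁₀(0.03081)
= 61.50 · (-1.5112) = -92.94 mV

-92.9 mV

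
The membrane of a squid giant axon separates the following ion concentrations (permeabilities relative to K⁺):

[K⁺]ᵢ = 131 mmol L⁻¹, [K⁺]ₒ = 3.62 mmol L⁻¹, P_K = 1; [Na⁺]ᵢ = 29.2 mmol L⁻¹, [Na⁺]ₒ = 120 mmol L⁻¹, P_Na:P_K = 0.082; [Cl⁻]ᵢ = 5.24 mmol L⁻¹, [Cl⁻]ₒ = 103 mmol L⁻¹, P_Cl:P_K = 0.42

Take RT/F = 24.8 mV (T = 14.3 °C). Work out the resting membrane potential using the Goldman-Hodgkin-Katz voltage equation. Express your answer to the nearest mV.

Vm = 24.8 · ln[(Σ P·[cation]ₒ + Σ P·[anion]ᵢ) / (Σ P·[cation]ᵢ + Σ P·[anion]ₒ)]
Numerator = 1×3.62 + 0.082×120 + 0.42×5.24 = 15.66
Denominator = 1×131 + 0.082×29.2 + 0.42×103 = 176.7
Vm = 24.8 · ln(0.088652) = 24.8 × (-2.4230) = -60.09 mV

-60 mV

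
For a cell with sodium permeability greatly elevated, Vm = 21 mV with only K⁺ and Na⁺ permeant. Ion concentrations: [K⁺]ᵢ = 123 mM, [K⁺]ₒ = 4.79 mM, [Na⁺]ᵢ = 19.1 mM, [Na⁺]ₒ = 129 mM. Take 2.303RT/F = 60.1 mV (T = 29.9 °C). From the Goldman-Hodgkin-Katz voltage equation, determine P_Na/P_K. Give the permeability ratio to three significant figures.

Let α = P_Na/P_K. GHK: Vm = 60.1·log₁₀[(Kₒ + α·Naₒ)/(Kᵢ + α·Naᵢ)].
10^(Vm/60.1) = 10^(21.0/60.1) = 2.2357
So 2.2357·(Kᵢ + α·Naᵢ) = Kₒ + α·Naₒ → α = (2.2357·123.0 − 4.79) / (129.0 − 2.2357·19.1)
α = (275 − 4.79) / (129.0 − 42.7) = 270.2/86.3 = 3.131

3.13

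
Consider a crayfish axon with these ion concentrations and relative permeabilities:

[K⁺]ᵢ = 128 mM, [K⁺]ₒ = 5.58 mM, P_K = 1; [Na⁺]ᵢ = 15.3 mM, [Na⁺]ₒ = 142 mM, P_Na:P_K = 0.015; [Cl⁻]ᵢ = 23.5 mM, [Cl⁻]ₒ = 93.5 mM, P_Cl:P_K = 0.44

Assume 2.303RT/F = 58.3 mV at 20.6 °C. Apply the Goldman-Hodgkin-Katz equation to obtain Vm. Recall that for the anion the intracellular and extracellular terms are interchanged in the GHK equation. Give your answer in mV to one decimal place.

Vm = 58.3 · log₁₀[(Σ P·[cation]ₒ + Σ P·[anion]ᵢ) / (Σ P·[cation]ᵢ + Σ P·[anion]ₒ)]
Numerator = 1×5.58 + 0.015×142 + 0.44×23.5 = 18.05
Denominator = 1×128 + 0.015×15.3 + 0.44×93.5 = 169.4
Vm = 58.3 · log₁₀(0.10657) = 58.3 × (-0.9724) = -56.69 mV

-56.7 mV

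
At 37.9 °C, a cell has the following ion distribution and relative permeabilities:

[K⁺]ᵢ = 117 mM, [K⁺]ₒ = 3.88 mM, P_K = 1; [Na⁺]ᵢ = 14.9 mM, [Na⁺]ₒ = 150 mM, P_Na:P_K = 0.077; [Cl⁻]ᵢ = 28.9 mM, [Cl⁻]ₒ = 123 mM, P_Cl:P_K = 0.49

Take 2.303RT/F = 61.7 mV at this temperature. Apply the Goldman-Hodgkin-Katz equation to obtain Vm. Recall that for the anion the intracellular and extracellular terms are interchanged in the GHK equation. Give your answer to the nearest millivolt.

-48 mV

Vm = 61.7 · log₁₀[(Σ P·[cation]ₒ + Σ P·[anion]ᵢ) / (Σ P·[cation]ᵢ + Σ P·[anion]ₒ)]
Numerator = 1×3.88 + 0.077×150 + 0.49×28.9 = 29.59
Denominator = 1×117 + 0.077×14.9 + 0.49×123 = 178.4
Vm = 61.7 · log₁₀(0.16585) = 61.7 × (-0.7803) = -48.14 mV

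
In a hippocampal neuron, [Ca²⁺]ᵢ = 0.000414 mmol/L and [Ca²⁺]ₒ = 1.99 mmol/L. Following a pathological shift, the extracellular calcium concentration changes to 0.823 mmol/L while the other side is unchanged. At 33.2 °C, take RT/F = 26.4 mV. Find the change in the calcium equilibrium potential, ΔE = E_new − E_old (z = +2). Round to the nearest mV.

-12 mV

E_old = (26.4/2)·ln(1.99/0.000414) = 111.91 mV
E_new = (26.4/2)·ln(0.823/0.000414) = 100.25 mV
ΔE = 100.25 − (111.91) = -11.65 mV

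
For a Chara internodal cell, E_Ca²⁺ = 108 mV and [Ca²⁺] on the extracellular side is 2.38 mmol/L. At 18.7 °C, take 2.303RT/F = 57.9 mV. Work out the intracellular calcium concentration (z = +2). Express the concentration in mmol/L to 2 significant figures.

0.00044 mmol/L

Nernst: E = (57.9/2) · log₁₀([out]/[in]), so log₁₀([out]/[in]) = 108.0 × 2 / 57.9 = 3.7306.
[out]/[in] = 10^(3.7306) = 5377.
[in] = 2.38 / 5377 = 0.0004426 mmol/L.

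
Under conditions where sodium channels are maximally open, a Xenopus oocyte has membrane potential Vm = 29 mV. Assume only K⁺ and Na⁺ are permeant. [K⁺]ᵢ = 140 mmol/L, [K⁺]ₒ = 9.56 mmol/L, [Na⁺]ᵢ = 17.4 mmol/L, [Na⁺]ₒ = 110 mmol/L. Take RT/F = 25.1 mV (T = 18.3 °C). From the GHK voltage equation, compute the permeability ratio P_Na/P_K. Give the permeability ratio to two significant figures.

7.9

Let α = P_Na/P_K. GHK: Vm = 25.1·ln[(Kₒ + α·Naₒ)/(Kᵢ + α·Naᵢ)].
e^(Vm/25.1) = e^(29.0/25.1) = 3.1752
So 3.1752·(Kᵢ + α·Naᵢ) = Kₒ + α·Naₒ → α = (3.1752·140.0 − 9.56) / (110.0 − 3.1752·17.4)
α = (444.5 − 9.56) / (110.0 − 55.25) = 435/54.75 = 7.945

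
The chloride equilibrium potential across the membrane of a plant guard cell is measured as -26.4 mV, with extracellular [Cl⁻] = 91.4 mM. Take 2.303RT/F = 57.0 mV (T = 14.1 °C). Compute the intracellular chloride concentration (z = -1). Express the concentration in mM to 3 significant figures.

Nernst: E = (57.0/-1) · log₁₀([out]/[in]), so log₁₀([out]/[in]) = -26.4 × -1 / 57.0 = 0.4632.
[out]/[in] = 10^(0.4632) = 2.905.
[in] = 91.4 / 2.905 = 31.46 mM.

31.5 mM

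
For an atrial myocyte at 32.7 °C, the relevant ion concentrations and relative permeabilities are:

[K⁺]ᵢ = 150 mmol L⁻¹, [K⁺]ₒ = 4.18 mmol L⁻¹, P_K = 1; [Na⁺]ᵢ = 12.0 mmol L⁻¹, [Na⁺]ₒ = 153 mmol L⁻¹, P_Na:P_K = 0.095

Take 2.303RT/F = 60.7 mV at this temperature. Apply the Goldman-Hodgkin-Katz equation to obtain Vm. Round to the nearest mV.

-55 mV

Vm = 60.7 · log₁₀[(Σ P·[cation]ₒ + Σ P·[anion]ᵢ) / (Σ P·[cation]ᵢ + Σ P·[anion]ₒ)]
Numerator = 1×4.18 + 0.095×153 = 18.71
Denominator = 1×150 + 0.095×12.0 = 151.1
Vm = 60.7 · log₁₀(0.12383) = 60.7 × (-0.9072) = -55.07 mV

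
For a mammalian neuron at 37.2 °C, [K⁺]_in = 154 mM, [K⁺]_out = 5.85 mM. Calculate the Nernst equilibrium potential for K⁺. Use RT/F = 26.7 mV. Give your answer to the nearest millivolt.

E = (26.7/z) · ln([K⁺]_out/[K⁺]_in) with z = +1.
= (26.7/1) · ln(5.85/154) = 26.70 · ln(0.03799)
= 26.70 · (-3.2705) = -87.32 mV

-87 mV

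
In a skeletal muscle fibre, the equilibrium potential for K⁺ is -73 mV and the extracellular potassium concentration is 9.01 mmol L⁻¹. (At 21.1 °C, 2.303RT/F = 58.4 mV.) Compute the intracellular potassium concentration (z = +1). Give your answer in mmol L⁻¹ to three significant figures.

160 mmol L⁻¹

Nernst: E = (58.4/1) · log₁₀([out]/[in]), so log₁₀([out]/[in]) = -73.0 × 1 / 58.4 = -1.2500.
[out]/[in] = 10^(-1.2500) = 0.05623.
[in] = 9.01 / 0.05623 = 160.2 mmol L⁻¹.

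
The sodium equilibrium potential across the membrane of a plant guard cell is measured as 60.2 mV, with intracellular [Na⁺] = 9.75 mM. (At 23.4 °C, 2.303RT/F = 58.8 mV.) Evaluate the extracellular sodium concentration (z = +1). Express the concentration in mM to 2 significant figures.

100 mM

Nernst: E = (58.8/1) · log₁₀([out]/[in]), so log₁₀([out]/[in]) = 60.2 × 1 / 58.8 = 1.0238.
[out]/[in] = 10^(1.0238) = 10.56.
[out] = 10.56 × 9.75 = 103 mM.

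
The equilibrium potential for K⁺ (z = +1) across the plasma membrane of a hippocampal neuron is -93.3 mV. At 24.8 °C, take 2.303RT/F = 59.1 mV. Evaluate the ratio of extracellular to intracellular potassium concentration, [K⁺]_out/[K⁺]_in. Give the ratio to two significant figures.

log₁₀([out]/[in]) = E·z/(59.1) = -93.3 × 1 / 59.1 = -1.5787
[out]/[in] = 10^(-1.5787) = 0.02638

0.026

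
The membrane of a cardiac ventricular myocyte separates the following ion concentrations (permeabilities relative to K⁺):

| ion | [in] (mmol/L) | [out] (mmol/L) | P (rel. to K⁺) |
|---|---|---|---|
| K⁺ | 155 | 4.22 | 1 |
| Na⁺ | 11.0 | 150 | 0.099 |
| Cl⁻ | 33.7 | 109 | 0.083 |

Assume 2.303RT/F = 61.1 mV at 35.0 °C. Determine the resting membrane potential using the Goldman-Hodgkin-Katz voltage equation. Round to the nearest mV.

Vm = 61.1 · log₁₀[(Σ P·[cation]ₒ + Σ P·[anion]ᵢ) / (Σ P·[cation]ᵢ + Σ P·[anion]ₒ)]
Numerator = 1×4.22 + 0.099×150 + 0.083×33.7 = 21.87
Denominator = 1×155 + 0.099×11.0 + 0.083×109 = 165.1
Vm = 61.1 · log₁₀(0.13242) = 61.1 × (-0.8781) = -53.65 mV

-54 mV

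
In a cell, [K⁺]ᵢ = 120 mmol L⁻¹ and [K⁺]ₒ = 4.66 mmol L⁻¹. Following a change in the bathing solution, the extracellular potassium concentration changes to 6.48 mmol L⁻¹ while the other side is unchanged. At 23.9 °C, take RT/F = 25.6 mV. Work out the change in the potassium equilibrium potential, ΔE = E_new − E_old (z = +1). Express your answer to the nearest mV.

E_old = (25.6/1)·ln(4.66/120) = -83.16 mV
E_new = (25.6/1)·ln(6.48/120) = -74.72 mV
ΔE = -74.72 − (-83.16) = 8.44 mV

8 mV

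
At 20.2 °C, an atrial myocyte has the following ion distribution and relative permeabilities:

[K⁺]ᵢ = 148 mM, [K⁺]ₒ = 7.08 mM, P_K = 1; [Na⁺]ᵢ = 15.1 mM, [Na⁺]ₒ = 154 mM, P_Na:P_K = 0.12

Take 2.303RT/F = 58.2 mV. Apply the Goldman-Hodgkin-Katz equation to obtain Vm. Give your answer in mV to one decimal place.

Vm = 58.2 · log₁₀[(Σ P·[cation]ₒ + Σ P·[anion]ᵢ) / (Σ P·[cation]ᵢ + Σ P·[anion]ₒ)]
Numerator = 1×7.08 + 0.12×154 = 25.56
Denominator = 1×148 + 0.12×15.1 = 149.8
Vm = 58.2 · log₁₀(0.17061) = 58.2 × (-0.7680) = -44.70 mV

-44.7 mV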